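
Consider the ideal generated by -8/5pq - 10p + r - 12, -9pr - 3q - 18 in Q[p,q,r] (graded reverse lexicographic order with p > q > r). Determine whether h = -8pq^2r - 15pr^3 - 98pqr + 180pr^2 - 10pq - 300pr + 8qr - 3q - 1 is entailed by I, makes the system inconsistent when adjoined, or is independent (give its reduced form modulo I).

-8pq^2r - 15pr^3 - 98pqr + 180pr^2 - 10pq - 300pr + 8qr - 3q - 1 is independent of I; its normal form modulo I is 8qr + 125/2p - 3q - 25/4r + 74.

First compute the reduced Gröbner basis of I by Buchberger's algorithm.
f_1 = -8/5pq - 10p + r - 12, LT = pq.
f_2 = -9pr - 3q - 18, LT = pr.

S(f_1,f_2): lcm = pqr. S = -1/3q^2 + 25/4pr - 5/8r^2 - 2q + 15/2r.
  reduce S modulo (f_1, f_2):
  remainder -1/3q^2 - 5/8r^2 - 49/12q + 15/2r - 25/2 ≠ 0; add k_3 = -1/3q^2 - 5/8r^2 - 49/12q + 15/2r - 25/2 to the basis.

The other S-polynomials (S(f_1,k_3), S(f_2,k_3)) all reduce to 0 modulo the current basis, so we have a Gröbner basis.
Inter-reduce: drop elements whose leading term is divisible by another's, tail-reduce, and make monic.
Reduced Gröbner basis: {pq + 25/4p - 5/8r + 15/2, q^2 + 15/8r^2 + 49/4q - 45/2r + 75/2, pr + 1/3q + 2}.
Label its elements g_1 = pq + 25/4p - 5/8r + 15/2, g_2 = q^2 + 15/8r^2 + 49/4q - 45/2r + 75/2, g_3 = pr + 1/3q + 2.

Reduce h = -8pq^2r - 15pr^3 - 98pqr + 180pr^2 - 10pq - 300pr + 8qr - 3q - 1 modulo G:
  leading term pq^2r: subtract (-8qr)·g_1 from -8pq^2r - 15pr^3 - 98pqr + 180pr^2 - 10pq - 300pr + 8qr - 3q - 1 → -15pr^3 - 48pqr + 180pr^2 - 5qr^2 - 10pq - 300pr + 68qr - 3q - 1
  leading term pr^3: subtract (-15r^2)·g_3 from -15pr^3 - 48pqr + 180pr^2 - 5qr^2 - 10pq - 300pr + 68qr - 3q - 1 → -48pqr + 180pr^2 - 10pq - 300pr + 68qr + 30r^2 - 3q - 1
  leading term pqr: subtract (-48r)·g_1 from -48pqr + 180pr^2 - 10pq - 300pr + 68qr + 30r^2 - 3q - 1 → 180pr^2 - 10pq + 68qr - 3q + 360r - 1
  leading term pr^2: subtract (180r)·g_3 from 180pr^2 - 10pq + 68qr - 3q + 360r - 1 → -10pq + 8qr - 3q - 1
  leading term pq: subtract (-10)·g_1 from -10pq + 8qr - 3q - 1 → 8qr + 125/2p - 3q - 25/4r + 74
  leading term qr: no divisor's leading term divides it; move 8qr to the remainder.
  leading term p: no divisor's leading term divides it; move 125/2p to the remainder.
  leading term q: no divisor's leading term divides it; move -3q to the remainder.
  leading term r: no divisor's leading term divides it; move -25/4r to the remainder.
  leading term 1: no divisor's leading term divides it; move 74 to the remainder.
  normal form = 8qr + 125/2p - 3q - 25/4r + 74.
The normal form is nonzero, so h ∉ I. Since h minus its normal form lies in I, I + (h) = I + (n) where n = 8qr + 125/2p - 3q - 25/4r + 74; decide whether this ideal is the whole ring.
Run Buchberger on G together with n (pairs among the g_i already reduce to 0 since G is a Gröbner basis):
g_1 = pq + 25/4p - 5/8r + 15/2, LT = pq.
g_2 = q^2 + 15/8r^2 + 49/4q - 45/2r + 75/2, LT = q^2.
g_3 = pr + 1/3q + 2, LT = pr.
n = 8qr + 125/2p - 3q - 25/4r + 74, LT = qr.

S(g_1,n): lcm = pqr. S = -125/16p^2 + 3/8pq + 225/32pr - 5/8r^2 - 37/4p + 15/2r.
  reduce S modulo (g_1, g_2, g_3, n):
  remainder -125/16p^2 - 5/8r^2 - 371/32p - 75/32q + 495/64r - 135/8 ≠ 0; add m_5 = -125/16p^2 - 5/8r^2 - 371/32p - 75/32q + 495/64r - 135/8 to the basis.

S(g_2,n): lcm = q^2r. S = 15/8r^3 - 125/16pq + 3/8q^2 + 417/32qr - 45/2r^2 - 37/4q + 75/2r.
  reduce S modulo (g_1, g_2, g_3, n, m_5):
  remainder 15/8r^3 - 1485/64r^2 - 27125/512p - 2293/256q + 52465/1024r - 9729/128 ≠ 0; add m_6 = 15/8r^3 - 1485/64r^2 - 27125/512p - 2293/256q + 52465/1024r - 9729/128 to the basis.

The other S-polynomials (S(g_1,g_2), S(g_1,g_3), S(g_2,g_3), S(g_3,n), S(g_1,m_5), S(g_2,m_5), S(g_3,m_5), S(n,m_5), S(g_1,m_6), S(g_2,m_6), S(g_3,m_6), S(n,m_6), S(m_5,m_6)) all reduce to 0 modulo the current basis, so we have a Gröbner basis.
Inter-reduce: drop elements whose leading term is divisible by another's, tail-reduce, and make monic.
Reduced Gröbner basis: {r^3 - 99/8r^2 - 5425/192p - 2293/480q + 10493/384r - 3243/80, p^2 + 2/25r^2 + 371/250p + 3/10q - 99/100r + 54/25, pq + 25/4p - 5/8r + 15/2, q^2 + 15/8r^2 + 49/4q - 45/2r + 75/2, pr + 1/3q + 2, qr + 125/16p - 3/8q - 25/32r + 37/4}.
The reduced Gröbner basis of I + (h) is {r^3 - 99/8r^2 - 5425/192p - 2293/480q + 10493/384r - 3243/80, p^2 + 2/25r^2 + 371/250p + 3/10q - 99/100r + 54/25, pq + 25/4p - 5/8r + 15/2, q^2 + 15/8r^2 + 49/4q - 45/2r + 75/2, pr + 1/3q + 2, qr + 125/16p - 3/8q - 25/32r + 37/4} ≠ {1}, a proper ideal, so the enlarged system stays consistent: h is independent of I, with normal form 8qr + 125/2p - 3q - 25/4r + 74.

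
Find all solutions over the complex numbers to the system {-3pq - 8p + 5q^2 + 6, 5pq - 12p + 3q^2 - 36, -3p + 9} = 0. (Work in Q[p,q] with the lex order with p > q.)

{(3, 3)}

Compute a lex Gröbner basis by Buchberger's algorithm.
f_1 = -3pq - 8p + 5q^2 + 6, LT = pq.
f_2 = 5pq - 12p + 3q^2 - 36, LT = pq.
f_3 = -3p + 9, LT = p.

S(f_1,f_2): lcm = pq. S = 76/15p - 34/15q^2 + 26/5.
  leading term p: subtract (-76/45)·f_3 from 76/15p - 34/15q^2 + 26/5 → -34/15q^2 + 102/5
  leading term q^2: no divisor's leading term divides it; move -34/15q^2 to the remainder.
  leading term 1: no divisor's leading term divides it; move 102/5 to the remainder.
  remainder -34/15q^2 + 102/5 ≠ 0; add h_4 = -34/15q^2 + 102/5 to the basis.

S(f_1,f_3): lcm = pq. S = 8/3p - 5/3q^2 + 3q - 2.
  leading term p: subtract (-8/9)·f_3 from 8/3p - 5/3q^2 + 3q - 2 → -5/3q^2 + 3q + 6
  leading term q^2: subtract (25/34)·h_4 from -5/3q^2 + 3q + 6 → 3q - 9
  leading term q: no divisor's leading term divides it; move 3q to the remainder.
  leading term 1: no divisor's leading term divides it; move -9 to the remainder.
  remainder 3q - 9 ≠ 0; add h_5 = 3q - 9 to the basis.

The other S-polynomials (S(f_2,f_3), S(f_1,h_4), S(f_2,h_4), S(f_3,h_4), S(f_1,h_5), S(f_2,h_5), S(f_3,h_5), S(h_4,h_5)) all reduce to 0 modulo the current basis, so we have a Gröbner basis.
Inter-reduce: drop elements whose leading term is divisible by another's, tail-reduce, and make monic.
Reduced Gröbner basis: {p - 3, q - 3}.

From the last basis element, q - 3 = 0, so q takes values in {3}. Each choice, substituted upward through the basis, yields the corresponding point(s) of the solution set.
  q = 3: the earlier basis element becomes p - 3 = 0, giving p = 3 — point (3, 3).
Each listed point satisfies every original equation (direct substitution).
A lex Gröbner basis triangularizes the system, enabling back-substitution.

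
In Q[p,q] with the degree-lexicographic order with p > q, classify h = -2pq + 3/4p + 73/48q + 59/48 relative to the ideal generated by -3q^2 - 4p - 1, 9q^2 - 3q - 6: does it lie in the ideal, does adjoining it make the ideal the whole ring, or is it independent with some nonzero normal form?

Adjoining -2pq + 3/4p + 73/48q + 59/48 makes the ideal the whole ring: the system is inconsistent.

First compute the reduced Gröbner basis of I by Buchberger's algorithm.
f_1 = -3q^2 - 4p - 1, LT = q^2.
f_2 = 9q^2 - 3q - 6, LT = q^2.

S(f_1,f_2): lcm = q^2. S = 4/3p + 1/3q + 1.
  leading term p: no divisor's leading term divides it; move 4/3p to the remainder.
  leading term q: no divisor's leading term divides it; move 1/3q to the remainder.
  leading term 1: no divisor's leading term divides it; move 1 to the remainder.
  remainder 4/3p + 1/3q + 1 ≠ 0; add k_3 = 4/3p + 1/3q + 1 to the basis.

The other S-polynomials (S(f_1,k_3), S(f_2,k_3)) all reduce to 0 modulo the current basis, so we have a Gröbner basis.
Inter-reduce: drop elements whose leading term is divisible by another's, tail-reduce, and make monic.
Reduced Gröbner basis: {q^2 - 1/3q - 2/3, p + 1/4q + 3/4}.
Label its elements g_1 = q^2 - 1/3q - 2/3, g_2 = p + 1/4q + 3/4.

Reduce h = -2pq + 3/4p + 73/48q + 59/48 modulo G:
  leading term pq: subtract (-2q)·g_2 from -2pq + 3/4p + 73/48q + 59/48 → 1/2q^2 + 3/4p + 145/48q + 59/48
  leading term q^2: subtract (1/2)·g_1 from 1/2q^2 + 3/4p + 145/48q + 59/48 → 3/4p + 51/16q + 25/16
  leading term p: subtract (3/4)·g_2 from 3/4p + 51/16q + 25/16 → 3q + 1
  leading term q: no divisor's leading term divides it; move 3q to the remainder.
  leading term 1: no divisor's leading term divides it; move 1 to the remainder.
  normal form = 3q + 1.
The normal form is nonzero, so h ∉ I. Since h minus its normal form lies in I, I + (h) = I + (r) where r = 3q + 1; decide whether this ideal is the whole ring.
Run Buchberger on G together with r (pairs among the g_i already reduce to 0 since G is a Gröbner basis):
g_1 = q^2 - 1/3q - 2/3, LT = q^2.
g_2 = p + 1/4q + 3/4, LT = p.
r = 3q + 1, LT = q.

S(g_1,r): lcm = q^2. S = -2/3q - 2/3.
  leading term q: subtract (-2/9)·r from -2/3q - 2/3 → -4/9
  leading term 1: no divisor's leading term divides it; move -4/9 to the remainder.
  remainder -4/9 ≠ 0; add m_4 = -4/9 to the basis.

The other S-polynomials (S(g_1,g_2), S(g_2,r), S(g_1,m_4), S(g_2,m_4), S(r,m_4)) all reduce to 0 modulo the current basis, so we have a Gröbner basis.
Inter-reduce: drop elements whose leading term is divisible by another's, tail-reduce, and make monic.
Reduced Gröbner basis: {1}.
The reduced Gröbner basis of I + (h) is {1}: the ideal is the whole ring, so the enlarged system has no common solution — adjoining h is inconsistent.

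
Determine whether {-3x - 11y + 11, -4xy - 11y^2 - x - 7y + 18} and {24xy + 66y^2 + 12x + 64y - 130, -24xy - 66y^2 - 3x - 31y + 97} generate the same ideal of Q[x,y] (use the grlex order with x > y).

For a fixed monomial order, each ideal has a unique reduced Gröbner basis; comparing bases decides equality.
Buchberger on the first generating set:
f_1 = -3x - 11y + 11, LT = x.
f_2 = -4xy - 11y^2 - x - 7y + 18, LT = xy.

S(f_1,f_2): lcm = xy. S = 11/12y^2 - 1/4x - 65/12y + 9/2.
  leading term y^2: no divisor's leading term divides it; move 11/12y^2 to the remainder.
  leading term x: subtract (1/12)·f_1 from -1/4x - 65/12y + 9/2 → -9/2y + 43/12
  leading term y: no divisor's leading term divides it; move -9/2y to the remainder.
  leading term 1: no divisor's leading term divides it; move 43/12 to the remainder.
  remainder 11/12y^2 - 9/2y + 43/12 ≠ 0; add g_3 = 11/12y^2 - 9/2y + 43/12 to the basis.

The other S-polynomials (S(f_1,g_3), S(f_2,g_3)) all reduce to 0 modulo the current basis, so we have a Gröbner basis.
Inter-reduce: drop elements whose leading term is divisible by another's, tail-reduce, and make monic.
Reduced Gröbner basis: {y^2 - 54/11y + 43/11, x + 11/3y - 11/3}.

Buchberger on the second generating set:
h_1 = 24xy + 66y^2 + 12x + 64y - 130, LT = xy.
h_2 = -24xy - 66y^2 - 3x - 31y + 97, LT = xy.

S(h_1,h_2): lcm = xy. S = 3/8x + 11/8y - 11/8.
  leading term x: no divisor's leading term divides it; move 3/8x to the remainder.
  leading term y: no divisor's leading term divides it; move 11/8y to the remainder.
  leading term 1: no divisor's leading term divides it; move -11/8 to the remainder.
  remainder 3/8x + 11/8y - 11/8 ≠ 0; add k_3 = 3/8x + 11/8y - 11/8 to the basis.

S(h_1,k_3): lcm = xy. S = -11/12y^2 + 1/2x + 19/3y - 65/12.
  leading term y^2: no divisor's leading term divides it; move -11/12y^2 to the remainder.
  leading term x: subtract (4/3)·k_3 from 1/2x + 19/3y - 65/12 → 9/2y - 43/12
  leading term y: no divisor's leading term divides it; move 9/2y to the remainder.
  leading term 1: no divisor's leading term divides it; move -43/12 to the remainder.
  remainder -11/12y^2 + 9/2y - 43/12 ≠ 0; add k_4 = -11/12y^2 + 9/2y - 43/12 to the basis.

The other S-polynomials (S(h_2,k_3), S(h_1,k_4), S(h_2,k_4), S(k_3,k_4)) all reduce to 0 modulo the current basis, so we have a Gröbner basis.
Inter-reduce: drop elements whose leading term is divisible by another's, tail-reduce, and make monic.
Reduced Gröbner basis: {y^2 - 54/11y + 43/11, x + 11/3y - 11/3}.

The two bases agree; hence the ideals are identical.
The choice of monomial ordering does not affect the verdict — as long as both bases are computed under the same ordering, their equality decides ideal equality.

Yes, the ideals are equal.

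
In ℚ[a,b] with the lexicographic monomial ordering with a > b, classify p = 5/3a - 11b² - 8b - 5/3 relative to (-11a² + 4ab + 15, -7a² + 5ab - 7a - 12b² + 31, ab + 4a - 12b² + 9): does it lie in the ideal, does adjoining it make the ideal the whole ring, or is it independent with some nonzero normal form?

First compute the reduced Gröbner basis of I by Buchberger's algorithm.
f_1 = -11a² + 4ab + 15, LT = a².
f_2 = -7a² + 5ab - 7a - 12b² + 31, LT = a².
f_3 = ab + 4a - 12b² + 9, LT = ab.

S(f_1,f_2): lcm = a². S = 27/77ab - a - 12/7b² + 236/77.
  reduce S modulo (f_1, f_2, f_3):
  remainder -185/77a + 192/77b² - 1/11 ≠ 0; add h_4 = -185/77a + 192/77b² - 1/11 to the basis.

S(f_1,f_3): lcm = a²b. S = -4a² + 128/11ab² - 9a - 15/11b.
  reduce S modulo (f_1, f_2, f_3, h_4):
  remainder 1536/11b³ - 71424/185b² - 1167/11b + 853929/2035 ≠ 0; add h_5 = 1536/11b³ - 71424/185b² - 1167/11b + 853929/2035 to the basis.

S(f_2,f_3): lcm = a²b. S = -4a² + 79/7ab² + ab - 9a + 12/7b³ - 31/7b.
  reduce S modulo (f_1, f_2, f_3, h_4, h_5):
  remainder 15492/1295b² - 101/56b - 142621/10360 ≠ 0; add h_6 = 15492/1295b² - 101/56b - 142621/10360 to the basis.

S(f_1,h_4): lcm = a². S = 192/185ab² - 4/11ab - 7/185a - 15/11.
  reduce S modulo (f_1, f_2, f_3, h_4, h_5, h_6):
  remainder -8474/238835b - 8474/238835 ≠ 0; add h_7 = -8474/238835b - 8474/238835 to the basis.

The other S-polynomials (S(f_2,h_4), S(f_3,h_4), S(f_1,h_5), S(f_2,h_5), S(f_3,h_5), S(h_4,h_5), S(f_1,h_6), S(f_2,h_6), S(f_3,h_6), S(h_4,h_6), S(h_5,h_6), S(f_1,h_7), S(f_2,h_7), S(f_3,h_7), S(h_4,h_7), S(h_5,h_7), S(h_6,h_7)) all reduce to 0 modulo the current basis, so we have a Gröbner basis.
Inter-reduce: drop elements whose leading term is divisible by another's, tail-reduce, and make monic.
Reduced Gröbner basis: {a - 1, b + 1}.
Label its elements g_1 = a - 1, g_2 = b + 1.

Reduce p = 5/3a - 11b² - 8b - 5/3 modulo G:
  leading term a: subtract (5/3)·g_1 from 5/3a - 11b² - 8b - 5/3 → -11b² - 8b
  leading term b²: subtract (-11b)·g_2 from -11b² - 8b → 3b
  leading term b: subtract (3)·g_2 from 3b → -3
  leading term 1: no divisor's leading term divides it; move -3 to the remainder.
  normal form = -3.
The normal form is nonzero, so p ∉ I. Since p minus its normal form lies in I, I + (p) = I + (r) where r = -3; decide whether this ideal is the whole ring.
Here r = -3 is a nonzero constant, hence a unit: 1 ∈ I + (p), the Gröbner basis of I + (p) is {1}, and the enlarged system has no common solution — adjoining p is inconsistent.

Adjoining 5/3a - 11b² - 8b - 5/3 makes the ideal the whole ring: the system is inconsistent.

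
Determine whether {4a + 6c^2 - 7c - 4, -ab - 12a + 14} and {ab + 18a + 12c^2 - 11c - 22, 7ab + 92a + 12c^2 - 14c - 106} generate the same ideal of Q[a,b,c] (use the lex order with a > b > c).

Two ideals are equal iff their reduced Gröbner bases coincide (the reduced basis is unique for a fixed ordering).
Buchberger on the first generating set:
f_1 = 4a + 6c^2 - 7c - 4, LT = a.
f_2 = -ab - 12a + 14, LT = ab.

S(f_1,f_2): lcm = ab. S = -12a + 3/2bc^2 - 7/4bc - b + 14.
  leading term a: subtract (-3)·f_1 from -12a + 3/2bc^2 - 7/4bc - b + 14 → 3/2bc^2 - 7/4bc - b + 18c^2 - 21c + 2
  leading term bc^2: no divisor's leading term divides it; move 3/2bc^2 to the remainder.
  leading term bc: no divisor's leading term divides it; move -7/4bc to the remainder.
  leading term b: no divisor's leading term divides it; move -b to the remainder.
  leading term c^2: no divisor's leading term divides it; move 18c^2 to the remainder.
  leading term c: no divisor's leading term divides it; move -21c to the remainder.
  leading term 1: no divisor's leading term divides it; move 2 to the remainder.
  remainder 3/2bc^2 - 7/4bc - b + 18c^2 - 21c + 2 ≠ 0; add g_3 = 3/2bc^2 - 7/4bc - b + 18c^2 - 21c + 2 to the basis.

The other S-polynomials (S(f_1,g_3), S(f_2,g_3)) all reduce to 0 modulo the current basis, so we have a Gröbner basis.
Inter-reduce: drop elements whose leading term is divisible by another's, tail-reduce, and make monic.
Reduced Gröbner basis: {a + 3/2c^2 - 7/4c - 1, bc^2 - 7/6bc - 2/3b + 12c^2 - 14c + 4/3}.

Buchberger on the second generating set:
h_1 = ab + 18a + 12c^2 - 11c - 22, LT = ab.
h_2 = 7ab + 92a + 12c^2 - 14c - 106, LT = ab.

S(h_1,h_2): lcm = ab. S = 34/7a + 72/7c^2 - 9c - 48/7.
  leading term a: no divisor's leading term divides it; move 34/7a to the remainder.
  leading term c^2: no divisor's leading term divides it; move 72/7c^2 to the remainder.
  leading term c: no divisor's leading term divides it; move -9c to the remainder.
  leading term 1: no divisor's leading term divides it; move -48/7 to the remainder.
  remainder 34/7a + 72/7c^2 - 9c - 48/7 ≠ 0; add k_3 = 34/7a + 72/7c^2 - 9c - 48/7 to the basis.

S(h_1,k_3): lcm = ab. S = 18a - 36/17bc^2 + 63/34bc + 24/17b + 12c^2 - 11c - 22.
  leading term a: subtract (63/17)·k_3 from 18a - 36/17bc^2 + 63/34bc + 24/17b + 12c^2 - 11c - 22 → -36/17bc^2 + 63/34bc + 24/17b - 444/17c^2 + 380/17c + 58/17
  leading term bc^2: no divisor's leading term divides it; move -36/17bc^2 to the remainder.
  leading term bc: no divisor's leading term divides it; move 63/34bc to the remainder.
  leading term b: no divisor's leading term divides it; move 24/17b to the remainder.
  leading term c^2: no divisor's leading term divides it; move -444/17c^2 to the remainder.
  leading term c: no divisor's leading term divides it; move 380/17c to the remainder.
  leading term 1: no divisor's leading term divides it; move 58/17 to the remainder.
  remainder -36/17bc^2 + 63/34bc + 24/17b - 444/17c^2 + 380/17c + 58/17 ≠ 0; add k_4 = -36/17bc^2 + 63/34bc + 24/17b - 444/17c^2 + 380/17c + 58/17 to the basis.

The other S-polynomials (S(h_2,k_3), S(h_1,k_4), S(h_2,k_4), S(k_3,k_4)) all reduce to 0 modulo the current basis, so we have a Gröbner basis.
Inter-reduce: drop elements whose leading term is divisible by another's, tail-reduce, and make monic.
Reduced Gröbner basis: {a + 36/17c^2 - 63/34c - 24/17, bc^2 - 7/8bc - 2/3b + 37/3c^2 - 95/9c - 29/18}.

Since the reduced bases disagree, the two ideals are not the same.

No, the ideals differ.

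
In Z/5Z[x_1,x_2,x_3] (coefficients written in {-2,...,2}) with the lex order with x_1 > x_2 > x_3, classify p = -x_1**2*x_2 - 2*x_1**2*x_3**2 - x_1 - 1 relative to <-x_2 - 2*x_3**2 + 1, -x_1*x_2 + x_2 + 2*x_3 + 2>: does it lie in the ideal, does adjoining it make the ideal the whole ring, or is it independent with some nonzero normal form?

-x_1**2*x_2 - 2*x_1**2*x_3**2 - x_1 - 1 is independent of I; its normal form modulo I is -x_1**2 - x_1 - 1.

First compute the reduced Gröbner basis of I by Buchberger's algorithm.
f_1 = -x_2 - 2*x_3**2 + 1, LT = x_2.
f_2 = -x_1*x_2 + x_2 + 2*x_3 + 2, LT = x_1*x_2.

S(f_1,f_2): lcm = x_1*x_2. S = 2*x_1*x_3**2 - x_1 + x_2 + 2*x_3 + 2.
  leading term x_1*x_3**2: no divisor's leading term divides it; move 2*x_1*x_3**2 to the remainder.
  leading term x_1: no divisor's leading term divides it; move -x_1 to the remainder.
  leading term x_2: subtract (-1)·f_1 from x_2 + 2*x_3 + 2 → -2*x_3**2 + 2*x_3 - 2
  leading term x_3**2: no divisor's leading term divides it; move -2*x_3**2 to the remainder.
  leading term x_3: no divisor's leading term divides it; move 2*x_3 to the remainder.
  leading term 1: no divisor's leading term divides it; move -2 to the remainder.
  remainder 2*x_1*x_3**2 - x_1 - 2*x_3**2 + 2*x_3 - 2 ≠ 0; add h_3 = 2*x_1*x_3**2 - x_1 - 2*x_3**2 + 2*x_3 - 2 to the basis.

The other S-polynomials (S(f_1,h_3), S(f_2,h_3)) all reduce to 0 modulo the current basis, so we have a Gröbner basis.
Inter-reduce: drop elements whose leading term is divisible by another's, tail-reduce, and make monic.
Reduced Gröbner basis: {x_1*x_3**2 + 2*x_1 - x_3**2 + x_3 - 1, x_2 + 2*x_3**2 - 1}.
Label its elements g_1 = x_1*x_3**2 + 2*x_1 - x_3**2 + x_3 - 1, g_2 = x_2 + 2*x_3**2 - 1.

Reduce p = -x_1**2*x_2 - 2*x_1**2*x_3**2 - x_1 - 1 modulo G:
  leading term x_1**2*x_2: subtract (-x_1**2)·g_2 from -x_1**2*x_2 - 2*x_1**2*x_3**2 - x_1 - 1 → -x_1**2 - x_1 - 1
  leading term x_1**2: no divisor's leading term divides it; move -x_1**2 to the remainder.
  leading term x_1: no divisor's leading term divides it; move -x_1 to the remainder.
  leading term 1: no divisor's leading term divides it; move -1 to the remainder.
  normal form = -x_1**2 - x_1 - 1.
The normal form is nonzero, so p ∉ I. Since p minus its normal form lies in I, I + (p) = I + (r) where r = -x_1**2 - x_1 - 1; decide whether this ideal is the whole ring.
Run Buchberger on G together with r (pairs among the g_i already reduce to 0 since G is a Gröbner basis):
g_1 = x_1*x_3**2 + 2*x_1 - x_3**2 + x_3 - 1, LT = x_1*x_3**2.
g_2 = x_2 + 2*x_3**2 - 1, LT = x_2.
r = -x_1**2 - x_1 - 1, LT = x_1**2.

S(g_1,r): lcm = x_1**2*x_3**2. S = 2*x_1**2 - 2*x_1*x_3**2 + x_1*x_3 - x_1 - x_3**2.
  leading term x_1**2: subtract (-2)·r from 2*x_1**2 - 2*x_1*x_3**2 + x_1*x_3 - x_1 - x_3**2 → -2*x_1*x_3**2 + x_1*x_3 + 2*x_1 - x_3**2 - 2
  leading term x_1*x_3**2: subtract (-2)·g_1 from -2*x_1*x_3**2 + x_1*x_3 + 2*x_1 - x_3**2 - 2 → x_1*x_3 + x_1 + 2*x_3**2 + 2*x_3 + 1
  leading term x_1*x_3: no divisor's leading term divides it; move x_1*x_3 to the remainder.
  leading term x_1: no divisor's leading term divides it; move x_1 to the remainder.
  leading term x_3**2: no divisor's leading term divides it; move 2*x_3**2 to the remainder.
  leading term x_3: no divisor's leading term divides it; move 2*x_3 to the remainder.
  leading term 1: no divisor's leading term divides it; move 1 to the remainder.
  remainder x_1*x_3 + x_1 + 2*x_3**2 + 2*x_3 + 1 ≠ 0; add m_4 = x_1*x_3 + x_1 + 2*x_3**2 + 2*x_3 + 1 to the basis.

S(g_1,m_4): lcm = x_1*x_3**2. S = -x_1*x_3 + 2*x_1 - 2*x_3**3 + 2*x_3**2 - 1.
  leading term x_1*x_3: subtract (-1)·m_4 from -x_1*x_3 + 2*x_1 - 2*x_3**3 + 2*x_3**2 - 1 → -2*x_1 - 2*x_3**3 - x_3**2 + 2*x_3
  leading term x_1: no divisor's leading term divides it; move -2*x_1 to the remainder.
  leading term x_3**3: no divisor's leading term divides it; move -2*x_3**3 to the remainder.
  leading term x_3**2: no divisor's leading term divides it; move -x_3**2 to the remainder.
  leading term x_3: no divisor's leading term divides it; move 2*x_3 to the remainder.
  remainder -2*x_1 - 2*x_3**3 - x_3**2 + 2*x_3 ≠ 0; add m_5 = -2*x_1 - 2*x_3**3 - x_3**2 + 2*x_3 to the basis.

S(g_1,m_5): lcm = x_1*x_3**2. S = 2*x_1 - x_3**5 + 2*x_3**4 + x_3**3 - x_3**2 + x_3 - 1.
  leading term x_1: subtract (-1)·m_5 from 2*x_1 - x_3**5 + 2*x_3**4 + x_3**3 - x_3**2 + x_3 - 1 → -x_3**5 + 2*x_3**4 - x_3**3 - 2*x_3**2 - 2*x_3 - 1
  leading term x_3**5: no divisor's leading term divides it; move -x_3**5 to the remainder.
  leading term x_3**4: no divisor's leading term divides it; move 2*x_3**4 to the remainder.
  leading term x_3**3: no divisor's leading term divides it; move -x_3**3 to the remainder.
  leading term x_3**2: no divisor's leading term divides it; move -2*x_3**2 to the remainder.
  leading term x_3: no divisor's leading term divides it; move -2*x_3 to the remainder.
  leading term 1: no divisor's leading term divides it; move -1 to the remainder.
  remainder -x_3**5 + 2*x_3**4 - x_3**3 - 2*x_3**2 - 2*x_3 - 1 ≠ 0; add m_6 = -x_3**5 + 2*x_3**4 - x_3**3 - 2*x_3**2 - 2*x_3 - 1 to the basis.

S(m_4,m_5): lcm = x_1*x_3. S = x_1 - x_3**4 + 2*x_3**3 - 2*x_3**2 + 2*x_3 + 1.
  leading term x_1: subtract (2)·m_5 from x_1 - x_3**4 + 2*x_3**3 - 2*x_3**2 + 2*x_3 + 1 → -x_3**4 + x_3**3 - 2*x_3 + 1
  leading term x_3**4: no divisor's leading term divides it; move -x_3**4 to the remainder.
  leading term x_3**3: no divisor's leading term divides it; move x_3**3 to the remainder.
  leading term x_3: no divisor's leading term divides it; move -2*x_3 to the remainder.
  leading term 1: no divisor's leading term divides it; move 1 to the remainder.
  remainder -x_3**4 + x_3**3 - 2*x_3 + 1 ≠ 0; add m_7 = -x_3**4 + x_3**3 - 2*x_3 + 1 to the basis.

The other S-polynomials (S(g_1,g_2), S(g_2,r), S(g_2,m_4), S(r,m_4), S(g_2,m_5), S(r,m_5), S(g_1,m_6), S(g_2,m_6), S(r,m_6), S(m_4,m_6), S(m_5,m_6), S(g_1,m_7), S(g_2,m_7), S(r,m_7), S(m_4,m_7), S(m_5,m_7), S(m_6,m_7)) all reduce to 0 modulo the current basis, so we have a Gröbner basis.
Inter-reduce: drop elements whose leading term is divisible by another's, tail-reduce, and make monic.
Reduced Gröbner basis: {x_1 + x_3**3 - 2*x_3**2 - x_3, x_2 + 2*x_3**2 - 1, x_3**4 - x_3**3 + 2*x_3 - 1}.
The reduced Gröbner basis of I + (p) is {x_1 + x_3**3 - 2*x_3**2 - x_3, x_2 + 2*x_3**2 - 1, x_3**4 - x_3**3 + 2*x_3 - 1} ≠ {1}, a proper ideal, so the enlarged system stays consistent: p is independent of I, with normal form -x_1**2 - x_1 - 1.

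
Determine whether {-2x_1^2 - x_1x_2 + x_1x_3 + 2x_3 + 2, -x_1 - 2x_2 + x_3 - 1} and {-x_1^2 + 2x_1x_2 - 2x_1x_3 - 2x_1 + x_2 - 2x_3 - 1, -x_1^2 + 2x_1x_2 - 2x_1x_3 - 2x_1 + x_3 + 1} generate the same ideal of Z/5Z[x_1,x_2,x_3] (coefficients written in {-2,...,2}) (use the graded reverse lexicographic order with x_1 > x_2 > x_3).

Two ideals are equal iff their reduced Gröbner bases coincide (the reduced basis is unique for a fixed ordering).
Buchberger on the first generating set:
f_1 = -2x_1^2 - x_1x_2 + x_1x_3 + 2x_3 + 2, LT = x_1^2.
f_2 = -x_1 - 2x_2 + x_3 - 1, LT = x_1.

S(f_1,f_2): lcm = x_1^2. S = x_1x_2 - 2x_1x_3 - x_1 - x_3 - 1.
  leading term x_1x_2: subtract (-x_2)·f_2 from x_1x_2 - 2x_1x_3 - x_1 - x_3 - 1 → -2x_2^2 - 2x_1x_3 + x_2x_3 - x_1 - x_2 - x_3 - 1
  leading term x_2^2: no divisor's leading term divides it; move -2x_2^2 to the remainder.
  leading term x_1x_3: subtract (2x_3)·f_2 from -2x_1x_3 + x_2x_3 - x_1 - x_2 - x_3 - 1 → -2x_3^2 - x_1 - x_2 + x_3 - 1
  leading term x_3^2: no divisor's leading term divides it; move -2x_3^2 to the remainder.
  leading term x_1: subtract (1)·f_2 from -x_1 - x_2 + x_3 - 1 → x_2
  leading term x_2: no divisor's leading term divides it; move x_2 to the remainder.
  remainder -2x_2^2 - 2x_3^2 + x_2 ≠ 0; add g_3 = -2x_2^2 - 2x_3^2 + x_2 to the basis.

The other S-polynomials (S(f_1,g_3), S(f_2,g_3)) all reduce to 0 modulo the current basis, so we have a Gröbner basis.
Inter-reduce: drop elements whose leading term is divisible by another's, tail-reduce, and make monic.
Reduced Gröbner basis: {x_2^2 + x_3^2 + 2x_2, x_1 + 2x_2 - x_3 + 1}.

Buchberger on the second generating set:
h_1 = -x_1^2 + 2x_1x_2 - 2x_1x_3 - 2x_1 + x_2 - 2x_3 - 1, LT = x_1^2.
h_2 = -x_1^2 + 2x_1x_2 - 2x_1x_3 - 2x_1 + x_3 + 1, LT = x_1^2.

S(h_1,h_2): lcm = x_1^2. S = -x_2 - 2x_3 + 2.
  leading term x_2: no divisor's leading term divides it; move -x_2 to the remainder.
  leading term x_3: no divisor's leading term divides it; move -2x_3 to the remainder.
  leading term 1: no divisor's leading term divides it; move 2 to the remainder.
  remainder -x_2 - 2x_3 + 2 ≠ 0; add k_3 = -x_2 - 2x_3 + 2 to the basis.

The other S-polynomials (S(h_1,k_3), S(h_2,k_3)) all reduce to 0 modulo the current basis, so we have a Gröbner basis.
Inter-reduce: drop elements whose leading term is divisible by another's, tail-reduce, and make monic.
Reduced Gröbner basis: {x_1^2 + x_1x_3 - 2x_1 - x_3 - 1, x_2 + 2x_3 - 2}.

The bases are distinct; the ideals are different.

No, the ideals differ.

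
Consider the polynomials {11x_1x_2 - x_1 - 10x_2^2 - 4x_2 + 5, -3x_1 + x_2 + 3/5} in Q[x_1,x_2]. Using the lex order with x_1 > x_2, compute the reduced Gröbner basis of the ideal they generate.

G = {x_1 - 1/3x_2 - 1/5, x_2^2 + 32/95x_2 - 72/95}

f_1 = 11x_1x_2 - x_1 - 10x_2^2 - 4x_2 + 5, LT = x_1x_2.
f_2 = -3x_1 + x_2 + 3/5, LT = x_1.

S(f_1,f_2): lcm = x_1x_2. S = -1/11x_1 - 19/33x_2^2 - 9/55x_2 + 5/11.
  leading term x_1: subtract (1/33)·f_2 from -1/11x_1 - 19/33x_2^2 - 9/55x_2 + 5/11 → -19/33x_2^2 - 32/165x_2 + 24/55
  leading term x_2^2: no divisor's leading term divides it; move -19/33x_2^2 to the remainder.
  leading term x_2: no divisor's leading term divides it; move -32/165x_2 to the remainder.
  leading term 1: no divisor's leading term divides it; move 24/55 to the remainder.
  remainder -19/33x_2^2 - 32/165x_2 + 24/55 ≠ 0; add g_3 = -19/33x_2^2 - 32/165x_2 + 24/55 to the basis.

S(f_1,g_3): lcm = x_1x_2^2. S = -447/1045x_1x_2 + 72/95x_1 - 10/11x_2^3 - 4/11x_2^2 + 5/11x_2.
  leading term x_1x_2: subtract (-447/11495)·f_1 from -447/1045x_1x_2 + 72/95x_1 - 10/11x_2^3 - 4/11x_2^2 + 5/11x_2 → 87/121x_1 - 10/11x_2^3 - 1730/2299x_2^2 + 3437/11495x_2 + 447/2299
  leading term x_1: subtract (-29/121)·f_2 from 87/121x_1 - 10/11x_2^3 - 1730/2299x_2^2 + 3437/11495x_2 + 447/2299 → -10/11x_2^3 - 1730/2299x_2^2 + 6192/11495x_2 + 3888/11495
  leading term x_2^3: subtract (30/19x_2)·g_3 from -10/11x_2^3 - 1730/2299x_2^2 + 6192/11495x_2 + 3888/11495 → -54/121x_2^2 - 1728/11495x_2 + 3888/11495
  leading term x_2^2: subtract (162/209)·g_3 from -54/121x_2^2 - 1728/11495x_2 + 3888/11495 → 0
  remainder 0.

S(f_2,g_3): leading monomials are coprime, so the S-polynomial reduces to 0 (Buchberger's first criterion).
Every S-polynomial of the final basis reduces to 0, so we have a Gröbner basis.
Inter-reduce: drop elements whose leading term is divisible by another's, tail-reduce, and make monic.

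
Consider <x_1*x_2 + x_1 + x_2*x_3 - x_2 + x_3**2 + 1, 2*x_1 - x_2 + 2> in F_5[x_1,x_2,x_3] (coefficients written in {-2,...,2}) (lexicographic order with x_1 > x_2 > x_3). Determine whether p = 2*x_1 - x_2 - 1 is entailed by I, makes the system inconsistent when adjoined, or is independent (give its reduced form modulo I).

First compute the reduced Gröbner basis of I by Buchberger's algorithm.
f_1 = x_1*x_2 + x_1 + x_2*x_3 - x_2 + x_3**2 + 1, LT = x_1*x_2.
f_2 = 2*x_1 - x_2 + 2, LT = x_1.

S(f_1,f_2): lcm = x_1*x_2. S = x_1 - 2*x_2**2 + x_2*x_3 - 2*x_2 + x_3**2 + 1.
  leading term x_1: subtract (-2)·f_2 from x_1 - 2*x_2**2 + x_2*x_3 - 2*x_2 + x_3**2 + 1 → -2*x_2**2 + x_2*x_3 + x_2 + x_3**2
  leading term x_2**2: no divisor's leading term divides it; move -2*x_2**2 to the remainder.
  leading term x_2*x_3: no divisor's leading term divides it; move x_2*x_3 to the remainder.
  leading term x_2: no divisor's leading term divides it; move x_2 to the remainder.
  leading term x_3**2: no divisor's leading term divides it; move x_3**2 to the remainder.
  remainder -2*x_2**2 + x_2*x_3 + x_2 + x_3**2 ≠ 0; add h_3 = -2*x_2**2 + x_2*x_3 + x_2 + x_3**2 to the basis.

The other S-polynomials (S(f_1,h_3), S(f_2,h_3)) all reduce to 0 modulo the current basis, so we have a Gröbner basis.
Inter-reduce: drop elements whose leading term is divisible by another's, tail-reduce, and make monic.
Reduced Gröbner basis: {x_1 + 2*x_2 + 1, x_2**2 + 2*x_2*x_3 + 2*x_2 + 2*x_3**2}.
Label its elements g_1 = x_1 + 2*x_2 + 1, g_2 = x_2**2 + 2*x_2*x_3 + 2*x_2 + 2*x_3**2.

Reduce p = 2*x_1 - x_2 - 1 modulo G:
  leading term x_1: subtract (2)·g_1 from 2*x_1 - x_2 - 1 → 2
  leading term 1: no divisor's leading term divides it; move 2 to the remainder.
  normal form = 2.
The normal form is nonzero, so p ∉ I. Since p minus its normal form lies in I, I + (p) = I + (r) where r = 2; decide whether this ideal is the whole ring.
Here r = 2 is a nonzero constant, hence a unit: 1 ∈ I + (p), the Gröbner basis of I + (p) is {1}, and the enlarged system has no common solution — adjoining p is inconsistent.

The remainder on division by a Gröbner basis is unique — it is the normal form.

Adjoining 2*x_1 - x_2 - 1 makes the ideal the whole ring: the system is inconsistent.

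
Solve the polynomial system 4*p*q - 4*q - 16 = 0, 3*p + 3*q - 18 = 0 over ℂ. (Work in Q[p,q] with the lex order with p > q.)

Compute a lex Gröbner basis by Buchberger's algorithm.
f_1 = 4*p*q - 4*q - 16, LT = p*q.
f_2 = 3*p + 3*q - 18, LT = p.

S(f_1,f_2): lcm = p*q. S = -q**2 + 5*q - 4.
  reduce S modulo (f_1, f_2):
  remainder -q**2 + 5*q - 4 ≠ 0; add h_3 = -q**2 + 5*q - 4 to the basis.

The other S-polynomials (S(f_1,h_3), S(f_2,h_3)) all reduce to 0 modulo the current basis, so we have a Gröbner basis.
Inter-reduce: drop elements whose leading term is divisible by another's, tail-reduce, and make monic.
Reduced Gröbner basis: {p + q - 6, q**2 - 5*q + 4}.

Elimination: the polynomial q**2 - 5*q + 4 lies in the elimination ideal for q, so q ∈ {1, 4}. For each such q, the remaining basis elements (now univariate) give the rest of the solution.
  q = 1: the earlier basis element becomes p - 5 = 0, giving p = 5 — point (5, 1).
  q = 4: the earlier basis element becomes p - 2 = 0, giving p = 2 — point (2, 4).

{(5, 1), (2, 4)}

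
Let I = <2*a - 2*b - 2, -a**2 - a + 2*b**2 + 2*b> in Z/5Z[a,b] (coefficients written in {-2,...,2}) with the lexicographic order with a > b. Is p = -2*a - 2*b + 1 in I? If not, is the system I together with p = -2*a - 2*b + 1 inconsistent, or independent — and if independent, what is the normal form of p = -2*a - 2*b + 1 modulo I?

Adjoining -2*a - 2*b + 1 makes the ideal the whole ring: the system is inconsistent.

First compute the reduced Gröbner basis of I by Buchberger's algorithm.
f_1 = 2*a - 2*b - 2, LT = a.
f_2 = -a**2 - a + 2*b**2 + 2*b, LT = a**2.

S(f_1,f_2): lcm = a**2. S = -a*b - 2*a + 2*b**2 + 2*b.
  leading term a*b: subtract (2*b)·f_1 from -a*b - 2*a + 2*b**2 + 2*b → -2*a + b**2 + b
  leading term a: subtract (-1)·f_1 from -2*a + b**2 + b → b**2 - b - 2
  leading term b**2: no divisor's leading term divides it; move b**2 to the remainder.
  leading term b: no divisor's leading term divides it; move -b to the remainder.
  leading term 1: no divisor's leading term divides it; move -2 to the remainder.
  remainder b**2 - b - 2 ≠ 0; add h_3 = b**2 - b - 2 to the basis.

The other S-polynomials (S(f_1,h_3), S(f_2,h_3)) all reduce to 0 modulo the current basis, so we have a Gröbner basis.
Inter-reduce: drop elements whose leading term is divisible by another's, tail-reduce, and make monic.
Reduced Gröbner basis: {a - b - 1, b**2 - b - 2}.
Label its elements g_1 = a - b - 1, g_2 = b**2 - b - 2.

Reduce p = -2*a - 2*b + 1 modulo G:
  leading term a: subtract (-2)·g_1 from -2*a - 2*b + 1 → b - 1
  leading term b: no divisor's leading term divides it; move b to the remainder.
  leading term 1: no divisor's leading term divides it; move -1 to the remainder.
  normal form = b - 1.
The normal form is nonzero, so p ∉ I. Since p minus its normal form lies in I, I + (p) = I + (r) where r = b - 1; decide whether this ideal is the whole ring.
Run Buchberger on G together with r (pairs among the g_i already reduce to 0 since G is a Gröbner basis):
g_1 = a - b - 1, LT = a.
g_2 = b**2 - b - 2, LT = b**2.
r = b - 1, LT = b.

S(g_2,r): lcm = b**2. S = -2.
  leading term 1: no divisor's leading term divides it; move -2 to the remainder.
  remainder -2 ≠ 0; add m_4 = -2 to the basis.

The other S-polynomials (S(g_1,g_2), S(g_1,r), S(g_1,m_4), S(g_2,m_4), S(r,m_4)) all reduce to 0 modulo the current basis, so we have a Gröbner basis.
Inter-reduce: drop elements whose leading term is divisible by another's, tail-reduce, and make monic.
Reduced Gröbner basis: {1}.
The reduced Gröbner basis of I + (p) is {1}: the ideal is the whole ring, so the enlarged system has no common solution — adjoining p is inconsistent.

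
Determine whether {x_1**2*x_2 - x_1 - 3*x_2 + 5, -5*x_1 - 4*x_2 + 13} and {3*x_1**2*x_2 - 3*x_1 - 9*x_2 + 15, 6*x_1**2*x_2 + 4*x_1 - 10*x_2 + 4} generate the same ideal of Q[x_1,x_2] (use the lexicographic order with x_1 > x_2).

For a fixed monomial order, each ideal has a unique reduced Gröbner basis; comparing bases decides equality.
Buchberger on the first generating set:
f_1 = x_1**2*x_2 - x_1 - 3*x_2 + 5, LT = x_1**2*x_2.
f_2 = -5*x_1 - 4*x_2 + 13, LT = x_1.

S(f_1,f_2): lcm = x_1**2*x_2. S = -4/5*x_1*x_2**2 + 13/5*x_1*x_2 - x_1 - 3*x_2 + 5.
  leading term x_1*x_2**2: subtract (4/25*x_2**2)·f_2 from -4/5*x_1*x_2**2 + 13/5*x_1*x_2 - x_1 - 3*x_2 + 5 → 13/5*x_1*x_2 - x_1 + 16/25*x_2**3 - 52/25*x_2**2 - 3*x_2 + 5
  leading term x_1*x_2: subtract (-13/25*x_2)·f_2 from 13/5*x_1*x_2 - x_1 + 16/25*x_2**3 - 52/25*x_2**2 - 3*x_2 + 5 → -x_1 + 16/25*x_2**3 - 104/25*x_2**2 + 94/25*x_2 + 5
  leading term x_1: subtract (1/5)·f_2 from -x_1 + 16/25*x_2**3 - 104/25*x_2**2 + 94/25*x_2 + 5 → 16/25*x_2**3 - 104/25*x_2**2 + 114/25*x_2 + 12/5
  leading term x_2**3: no divisor's leading term divides it; move 16/25*x_2**3 to the remainder.
  leading term x_2**2: no divisor's leading term divides it; move -104/25*x_2**2 to the remainder.
  leading term x_2: no divisor's leading term divides it; move 114/25*x_2 to the remainder.
  leading term 1: no divisor's leading term divides it; move 12/5 to the remainder.
  remainder 16/25*x_2**3 - 104/25*x_2**2 + 114/25*x_2 + 12/5 ≠ 0; add g_3 = 16/25*x_2**3 - 104/25*x_2**2 + 114/25*x_2 + 12/5 to the basis.

The other S-polynomials (S(f_1,g_3), S(f_2,g_3)) all reduce to 0 modulo the current basis, so we have a Gröbner basis.
Inter-reduce: drop elements whose leading term is divisible by another's, tail-reduce, and make monic.
Reduced Gröbner basis: {x_1 + 4/5*x_2 - 13/5, x_2**3 - 13/2*x_2**2 + 57/8*x_2 + 15/4}.

Buchberger on the second generating set:
h_1 = 3*x_1**2*x_2 - 3*x_1 - 9*x_2 + 15, LT = x_1**2*x_2.
h_2 = 6*x_1**2*x_2 + 4*x_1 - 10*x_2 + 4, LT = x_1**2*x_2.

S(h_1,h_2): lcm = x_1**2*x_2. S = -5/3*x_1 - 4/3*x_2 + 13/3.
  leading term x_1: no divisor's leading term divides it; move -5/3*x_1 to the remainder.
  leading term x_2: no divisor's leading term divides it; move -4/3*x_2 to the remainder.
  leading term 1: no divisor's leading term divides it; move 13/3 to the remainder.
  remainder -5/3*x_1 - 4/3*x_2 + 13/3 ≠ 0; add k_3 = -5/3*x_1 - 4/3*x_2 + 13/3 to the basis.

S(h_1,k_3): lcm = x_1**2*x_2. S = -4/5*x_1*x_2**2 + 13/5*x_1*x_2 - x_1 - 3*x_2 + 5.
  leading term x_1*x_2**2: subtract (12/25*x_2**2)·k_3 from -4/5*x_1*x_2**2 + 13/5*x_1*x_2 - x_1 - 3*x_2 + 5 → 13/5*x_1*x_2 - x_1 + 16/25*x_2**3 - 52/25*x_2**2 - 3*x_2 + 5
  leading term x_1*x_2: subtract (-39/25*x_2)·k_3 from 13/5*x_1*x_2 - x_1 + 16/25*x_2**3 - 52/25*x_2**2 - 3*x_2 + 5 → -x_1 + 16/25*x_2**3 - 104/25*x_2**2 + 94/25*x_2 + 5
  leading term x_1: subtract (3/5)·k_3 from -x_1 + 16/25*x_2**3 - 104/25*x_2**2 + 94/25*x_2 + 5 → 16/25*x_2**3 - 104/25*x_2**2 + 114/25*x_2 + 12/5
  leading term x_2**3: no divisor's leading term divides it; move 16/25*x_2**3 to the remainder.
  leading term x_2**2: no divisor's leading term divides it; move -104/25*x_2**2 to the remainder.
  leading term x_2: no divisor's leading term divides it; move 114/25*x_2 to the remainder.
  leading term 1: no divisor's leading term divides it; move 12/5 to the remainder.
  remainder 16/25*x_2**3 - 104/25*x_2**2 + 114/25*x_2 + 12/5 ≠ 0; add k_4 = 16/25*x_2**3 - 104/25*x_2**2 + 114/25*x_2 + 12/5 to the basis.

The other S-polynomials (S(h_2,k_3), S(h_1,k_4), S(h_2,k_4), S(k_3,k_4)) all reduce to 0 modulo the current basis, so we have a Gröbner basis.
Inter-reduce: drop elements whose leading term is divisible by another's, tail-reduce, and make monic.
Reduced Gröbner basis: {x_1 + 4/5*x_2 - 13/5, x_2**3 - 13/2*x_2**2 + 57/8*x_2 + 15/4}.

Same reduced basis, so the two generating sets span the same ideal.

Yes, the ideals are equal.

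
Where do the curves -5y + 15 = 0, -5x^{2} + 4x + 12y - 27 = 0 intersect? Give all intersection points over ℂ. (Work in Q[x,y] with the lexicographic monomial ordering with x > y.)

{(-1, 3), (9/5, 3)}

Compute a lex Gröbner basis by Buchberger's algorithm.
f_1 = -5y + 15, LT = y.
f_2 = -5x^{2} + 4x + 12y - 27, LT = x^{2}.

The S-polynomials (S(f_1,f_2)) all reduce to 0 modulo the current basis, so we have a Gröbner basis.
Inter-reduce: drop elements whose leading term is divisible by another's, tail-reduce, and make monic.
Reduced Gröbner basis: {x^{2} - \tfrac{4}{5}x - \tfrac{9}{5}, y - 3}.

The lex basis is triangular: the last element involves only y. Solving y - 3 = 0 gives y ∈ {3}; substituting each value into the earlier elements determines the remaining variables.
  y = 3: the earlier basis element becomes x^{2} - \tfrac{4}{5}x - \tfrac{9}{5} = 0, giving x = -1, 9/5 — points (-1, 3), (9/5, 3).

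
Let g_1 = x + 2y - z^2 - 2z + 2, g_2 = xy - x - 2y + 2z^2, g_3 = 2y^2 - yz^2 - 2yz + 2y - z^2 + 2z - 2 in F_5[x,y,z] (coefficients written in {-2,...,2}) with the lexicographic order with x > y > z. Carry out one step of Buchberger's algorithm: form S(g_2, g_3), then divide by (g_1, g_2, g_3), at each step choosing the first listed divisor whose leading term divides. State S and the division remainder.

S(g_2, g_3) = -2xyz^2 + xyz - 2xy - 2xz^2 - xz + x - 2y^2 + 2yz^2; remainder on division = 0.

lcm(LM(g_2), LM(g_3)) = xy^2.
S = (lcm/LT(g_2))·g_2 − (lcm/LT(g_3))·g_3 = -2xyz^2 + xyz - 2xy - 2xz^2 - xz + x - 2y^2 + 2yz^2.
Reduce S modulo (g_1, g_2, g_3) in that order:
  leading term xyz^2: subtract (-2yz^2)·g_1 from -2xyz^2 + xyz - 2xy - 2xz^2 - xz + x - 2y^2 + 2yz^2 → xyz - 2xy - 2xz^2 - xz + x - y^2z^2 - 2y^2 - 2yz^4 + yz^3 + yz^2
  leading term xyz: subtract (yz)·g_1 from xyz - 2xy - 2xz^2 - xz + x - y^2z^2 - 2y^2 - 2yz^4 + yz^3 + yz^2 → -2xy - 2xz^2 - xz + x - y^2z^2 - 2y^2z - 2y^2 - 2yz^4 + 2yz^3 - 2yz^2 - 2yz
  leading term xy: subtract (-2y)·g_1 from -2xy - 2xz^2 - xz + x - y^2z^2 - 2y^2z - 2y^2 - 2yz^4 + 2yz^3 - 2yz^2 - 2yz → -2xz^2 - xz + x - y^2z^2 - 2y^2z + 2y^2 - 2yz^4 + 2yz^3 + yz^2 - yz - y
  leading term xz^2: subtract (-2z^2)·g_1 from -2xz^2 - xz + x - y^2z^2 - 2y^2z + 2y^2 - 2yz^4 + 2yz^3 + yz^2 - yz - y → -xz + x - y^2z^2 - 2y^2z + 2y^2 - 2yz^4 + 2yz^3 - yz - y - 2z^4 + z^3 - z^2
  leading term xz: subtract (-z)·g_1 from -xz + x - y^2z^2 - 2y^2z + 2y^2 - 2yz^4 + 2yz^3 - yz - y - 2z^4 + z^3 - z^2 → x - y^2z^2 - 2y^2z + 2y^2 - 2yz^4 + 2yz^3 + yz - y - 2z^4 + 2z^2 + 2z
  leading term x: subtract (1)·g_1 from x - y^2z^2 - 2y^2z + 2y^2 - 2yz^4 + 2yz^3 + yz - y - 2z^4 + 2z^2 + 2z → -y^2z^2 - 2y^2z + 2y^2 - 2yz^4 + 2yz^3 + yz + 2y - 2z^4 - 2z^2 - z - 2
  leading term y^2z^2: subtract (2z^2)·g_3 from -y^2z^2 - 2y^2z + 2y^2 - 2yz^4 + 2yz^3 + yz + 2y - 2z^4 - 2z^2 - z - 2 → -2y^2z + 2y^2 + yz^3 + yz^2 + yz + 2y + z^3 + 2z^2 - z - 2
  leading term y^2z: subtract (-z)·g_3 from -2y^2z + 2y^2 + yz^3 + yz^2 + yz + 2y + z^3 + 2z^2 - z - 2 → 2y^2 - yz^2 - 2yz + 2y - z^2 + 2z - 2
  leading term y^2: subtract (1)·g_3 from 2y^2 - yz^2 - 2yz + 2y - z^2 + 2z - 2 → 0
The remainder is 0, so this S-polynomial contributes no new basis element.
This is the inner loop of Buchberger's algorithm — each nonzero remainder becomes a new basis element.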